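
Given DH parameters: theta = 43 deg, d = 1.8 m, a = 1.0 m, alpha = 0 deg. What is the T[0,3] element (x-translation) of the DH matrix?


T[0,3] = a * cos(theta)
= 1.0 * cos(43 deg)
= 1.0 * 0.7314
= 0.7314


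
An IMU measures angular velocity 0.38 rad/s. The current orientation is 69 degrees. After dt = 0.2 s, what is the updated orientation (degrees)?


delta_theta = w * dt = 0.38 * 0.2 = 0.076 rad
= 4.3545 deg
theta_new = 69 + 4.3545 = 73.3545 deg


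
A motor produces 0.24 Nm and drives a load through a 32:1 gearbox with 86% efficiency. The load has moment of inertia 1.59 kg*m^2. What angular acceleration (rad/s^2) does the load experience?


tau_out = tau_motor * N * eta
= 0.24 * 32 * 0.86 = 6.6048 Nm
alpha = tau_out / I = 6.6048 / 1.59
= 4.154 rad/s^2


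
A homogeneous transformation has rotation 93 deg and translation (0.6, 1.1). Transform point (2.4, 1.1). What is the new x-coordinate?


x' = cos(theta)*px - sin(theta)*py + tx
= -0.0523*2.4 - 0.9986*1.1 + 0.6
= -0.6241


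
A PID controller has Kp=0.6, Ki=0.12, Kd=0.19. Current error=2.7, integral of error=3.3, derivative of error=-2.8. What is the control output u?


u = Kp*e + Ki*int(e) + Kd*de/dt
= 0.6*2.7 + 0.12*3.3 + 0.19*(-2.8)
= 1.62 + 0.396 + -0.532
= 1.484


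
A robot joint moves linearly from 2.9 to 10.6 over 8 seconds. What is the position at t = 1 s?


s = t/T = 1/8 = 0.125
p(t) = p0 + (pf-p0)*s
= 2.9 + (10.6 - 2.9) * 0.125
= 3.8625


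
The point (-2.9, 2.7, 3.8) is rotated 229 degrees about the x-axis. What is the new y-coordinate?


Rotation about x-axis: y' = y*cos(theta) - z*sin(theta)
= 2.7 * -0.6561 - 3.8 * -0.7547
= 1.0965


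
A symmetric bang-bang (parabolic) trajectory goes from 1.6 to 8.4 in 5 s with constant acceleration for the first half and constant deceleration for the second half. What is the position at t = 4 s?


Symmetric rest-to-rest: each phase covers (pf-p0)/2 in time T/2. 0.5*a*(T/2)^2 = (pf-p0)/2 => a = 4*(pf-p0)/T^2
a = 4*(8.4-1.6)/5^2 = 1.088
t = 4 is in the deceleration phase (t > T/2).
p = pf - 0.5*a*(T-t)^2 = 8.4 - 0.5*1.088*1^2
= 7.856


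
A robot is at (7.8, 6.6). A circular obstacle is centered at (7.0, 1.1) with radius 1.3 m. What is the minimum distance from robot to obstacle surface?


center_dist = sqrt((7.8-7.0)^2 + (6.6-1.1)^2)
= sqrt(0.64 + 30.25)
= 5.5579
min_dist = center_dist - radius = 5.5579 - 1.3 = 4.2579 m


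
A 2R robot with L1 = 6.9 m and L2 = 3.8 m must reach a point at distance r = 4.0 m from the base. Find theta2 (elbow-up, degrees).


cos(theta2) = (r^2 - L1^2 - L2^2) / (2*L1*L2)
cos(theta2) = (16.0 - 47.61 - 14.44) / 52.44
cos(theta2) = -0.878146
theta2 = 151.4196 degrees


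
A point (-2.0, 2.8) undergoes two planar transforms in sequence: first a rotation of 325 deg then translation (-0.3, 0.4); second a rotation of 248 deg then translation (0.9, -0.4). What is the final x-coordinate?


After transform 1:
x1 = cos(325)*-2.0 - sin(325)*2.8 + -0.3 = -0.3323
y1 = sin(325)*-2.0 + cos(325)*2.8 + 0.4 = 3.8408
After transform 2:
x2 = cos(248)*-0.3323 - sin(248)*3.8408 + 0.9
= 4.5856


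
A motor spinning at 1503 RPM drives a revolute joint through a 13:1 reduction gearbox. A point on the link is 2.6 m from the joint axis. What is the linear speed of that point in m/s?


omega_motor = 1503 * 2*pi/60 = 157.3938 rad/s
omega_joint = omega_motor / 13 = 12.1072 rad/s
v = omega_joint * r = 12.1072 * 2.6
= 31.4788 m/s


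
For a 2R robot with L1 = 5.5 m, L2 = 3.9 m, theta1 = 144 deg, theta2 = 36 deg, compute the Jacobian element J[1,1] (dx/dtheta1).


J[1,1] = -L1*sin(t1) - L2*sin(t1+t2)
= -5.5*sin(144) - 3.9*sin(180)
= -3.2328


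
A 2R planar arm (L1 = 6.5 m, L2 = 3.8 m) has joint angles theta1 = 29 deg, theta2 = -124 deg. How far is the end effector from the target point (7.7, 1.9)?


End effector via forward kinematics:
x = L1*cos(t1) + L2*cos(t1+t2) = 5.3538
y = L1*sin(t1) + L2*sin(t1+t2) = -0.6343
Distance to target:
d = sqrt((7.7 - 5.3538)^2 + (1.9 - -0.6343)^2)
= sqrt(5.5045 + 6.4226)
= 3.4536 m


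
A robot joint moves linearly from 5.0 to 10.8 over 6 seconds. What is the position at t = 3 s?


s = t/T = 3/6 = 0.5
p(t) = p0 + (pf-p0)*s
= 5.0 + (10.8 - 5.0) * 0.5
= 7.9


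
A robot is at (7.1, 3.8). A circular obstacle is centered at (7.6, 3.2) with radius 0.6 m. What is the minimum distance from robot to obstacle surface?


center_dist = sqrt((7.1-7.6)^2 + (3.8-3.2)^2)
= sqrt(0.25 + 0.36)
= 0.781
min_dist = center_dist - radius = 0.781 - 0.6 = 0.181 m


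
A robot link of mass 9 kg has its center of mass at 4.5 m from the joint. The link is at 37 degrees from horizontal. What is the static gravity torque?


tau = m*g*L*cos(angle)
= 9 * 9.81 * 4.5 * cos(37 deg)
= 9 * 9.81 * 4.5 * 0.7986
= 317.3019 Nm


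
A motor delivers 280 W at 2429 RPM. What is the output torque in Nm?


omega = 2429 * 2*pi/60 = 254.3643 rad/s
tau = P / omega = 280 / 254.3643
= 1.1008 Nm


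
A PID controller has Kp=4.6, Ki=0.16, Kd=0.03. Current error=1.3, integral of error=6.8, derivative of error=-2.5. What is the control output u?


u = Kp*e + Ki*int(e) + Kd*de/dt
= 4.6*1.3 + 0.16*6.8 + 0.03*(-2.5)
= 5.98 + 1.088 + -0.075
= 6.993


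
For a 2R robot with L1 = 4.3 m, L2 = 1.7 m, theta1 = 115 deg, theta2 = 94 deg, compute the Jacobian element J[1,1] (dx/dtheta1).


J[1,1] = -L1*sin(t1) - L2*sin(t1+t2)
= -4.3*sin(115) - 1.7*sin(209)
= -3.0729


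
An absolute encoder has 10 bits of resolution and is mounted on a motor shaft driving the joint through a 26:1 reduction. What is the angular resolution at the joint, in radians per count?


counts = 2^10 = 1024
effective counts at joint = 1024 * 26 = 26624
resolution = 2*pi / 26624
= 2.3600e-04 rad/count


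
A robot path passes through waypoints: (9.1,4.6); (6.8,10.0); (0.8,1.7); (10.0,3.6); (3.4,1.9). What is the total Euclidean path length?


Segment lengths:
  seg1 = sqrt((-2.3)^2 + (5.4)^2) = 5.8694
  seg2 = sqrt((-6.0)^2 + (-8.3)^2) = 10.2416
  seg3 = sqrt((9.2)^2 + (1.9)^2) = 9.3941
  seg4 = sqrt((-6.6)^2 + (-1.7)^2) = 6.8154
Total = 32.3206


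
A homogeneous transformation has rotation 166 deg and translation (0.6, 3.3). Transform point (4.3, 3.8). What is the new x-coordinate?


x' = cos(theta)*px - sin(theta)*py + tx
= -0.9703*4.3 - 0.2419*3.8 + 0.6
= -4.4916


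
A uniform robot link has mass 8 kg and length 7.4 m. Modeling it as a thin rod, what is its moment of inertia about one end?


I = (1/3) * m * L^2
= (1/3) * 8 * 7.4^2
= 0.333333 * 8 * 54.76
= 146.0267 kg*m^2


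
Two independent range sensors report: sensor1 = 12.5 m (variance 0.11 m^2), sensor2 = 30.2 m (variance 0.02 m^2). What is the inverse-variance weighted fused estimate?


w1 = (1/var1) / (1/var1 + 1/var2)
   = 9.0909 / (9.0909 + 50.0) = 0.1538
w2 = 1 - w1 = 0.8462
fused = w1*s1 + w2*s2 = 1.9231 + 25.5538
= 27.4769 m


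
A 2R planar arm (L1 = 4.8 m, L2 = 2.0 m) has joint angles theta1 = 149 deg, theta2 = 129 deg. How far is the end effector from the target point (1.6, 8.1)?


End effector via forward kinematics:
x = L1*cos(t1) + L2*cos(t1+t2) = -3.8361
y = L1*sin(t1) + L2*sin(t1+t2) = 0.4916
Distance to target:
d = sqrt((1.6 - -3.8361)^2 + (8.1 - 0.4916)^2)
= sqrt(29.5507 + 57.887)
= 9.3508 m


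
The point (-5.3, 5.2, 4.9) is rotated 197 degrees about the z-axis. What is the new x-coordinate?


Rotation about z-axis: x' = x*cos(theta) - y*sin(theta)
= -5.3 * -0.9563 - 5.2 * -0.2924
= 6.5887


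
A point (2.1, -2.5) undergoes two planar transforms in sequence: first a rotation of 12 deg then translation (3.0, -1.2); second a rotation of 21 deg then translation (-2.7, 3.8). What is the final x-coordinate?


After transform 1:
x1 = cos(12)*2.1 - sin(12)*-2.5 + 3.0 = 5.5739
y1 = sin(12)*2.1 + cos(12)*-2.5 + -1.2 = -3.2088
After transform 2:
x2 = cos(21)*5.5739 - sin(21)*-3.2088 + -2.7
= 3.6536


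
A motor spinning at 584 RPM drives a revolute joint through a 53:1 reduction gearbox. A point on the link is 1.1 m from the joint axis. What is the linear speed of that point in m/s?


omega_motor = 584 * 2*pi/60 = 61.1563 rad/s
omega_joint = omega_motor / 53 = 1.1539 rad/s
v = omega_joint * r = 1.1539 * 1.1
= 1.2693 m/s


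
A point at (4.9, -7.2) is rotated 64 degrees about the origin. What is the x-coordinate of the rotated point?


x' = x*cos(theta) - y*sin(theta)
cos(64 deg) = 0.4384, sin(64 deg) = 0.8988
x' = 4.9 * 0.4384 - -7.2 * 0.8988
= 2.148 - -6.4713
= 8.6193


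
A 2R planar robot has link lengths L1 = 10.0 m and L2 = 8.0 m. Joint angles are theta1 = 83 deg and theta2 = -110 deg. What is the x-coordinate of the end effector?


Convert angles to radians: theta1 = 1.4486, theta2 = -1.9199
x = L1*cos(theta1) + L2*cos(theta1+theta2)
x = 1.2187 + 7.1281
x = 8.3467


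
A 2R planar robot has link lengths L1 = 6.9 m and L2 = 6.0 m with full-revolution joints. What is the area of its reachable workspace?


r_max = L1 + L2 = 12.9 m
r_min = |L1 - L2| = 0.9 m
Area = pi*(r_max^2 - r_min^2)
= pi*(166.41 - 0.81)
= pi * 165.6
= 520.2477 m^2


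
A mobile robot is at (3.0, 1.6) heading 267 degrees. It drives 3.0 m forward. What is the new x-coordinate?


x_new = x0 + d*cos(theta)
= 3.0 + 3.0*cos(267)
= 3.0 + -0.157
= 2.843


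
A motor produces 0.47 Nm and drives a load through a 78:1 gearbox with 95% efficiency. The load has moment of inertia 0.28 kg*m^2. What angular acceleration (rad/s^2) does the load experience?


tau_out = tau_motor * N * eta
= 0.47 * 78 * 0.95 = 34.827 Nm
alpha = tau_out / I = 34.827 / 0.28
= 124.3821 rad/s^2


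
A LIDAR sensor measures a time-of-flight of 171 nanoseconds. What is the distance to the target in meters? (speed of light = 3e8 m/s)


tof = 171 ns = 1.71e-07 s
dist = c * tof / 2
= 3e8 * 1.71e-07 / 2
= 25.65 m


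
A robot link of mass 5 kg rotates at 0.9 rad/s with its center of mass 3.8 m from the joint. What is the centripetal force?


F = m * omega^2 * r
= 5 * 0.9^2 * 3.8
= 5 * 0.81 * 3.8
= 15.39 N


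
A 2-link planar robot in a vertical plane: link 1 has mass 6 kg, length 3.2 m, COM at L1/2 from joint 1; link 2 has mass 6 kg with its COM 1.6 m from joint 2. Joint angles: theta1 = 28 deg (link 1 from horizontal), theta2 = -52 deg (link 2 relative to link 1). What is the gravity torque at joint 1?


Horizontal distance from joint 1 to link-1 COM:
  x_c1 = (L1/2)*cos(t1) = 1.6 * 0.8829 = 1.4127 m
Horizontal distance from joint 1 to link-2 COM:
  x_c2 = L1*cos(t1) + Lc2*cos(t1+t2)
       = 3.2*0.8829 + 1.6*0.9135 = 4.2871 m
tau1 = m1*g*x_c1 + m2*g*x_c2
     = 6*9.81*1.4127 + 6*9.81*4.2871
     = 83.1525 + 252.339
     = 335.4915 Nm


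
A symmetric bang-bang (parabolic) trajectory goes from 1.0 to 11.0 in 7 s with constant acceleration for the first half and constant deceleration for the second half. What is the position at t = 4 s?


Symmetric rest-to-rest: each phase covers (pf-p0)/2 in time T/2. 0.5*a*(T/2)^2 = (pf-p0)/2 => a = 4*(pf-p0)/T^2
a = 4*(11.0-1.0)/7^2 = 0.8163
t = 4 is in the deceleration phase (t > T/2).
p = pf - 0.5*a*(T-t)^2 = 11.0 - 0.5*0.8163*3^2
= 7.3265


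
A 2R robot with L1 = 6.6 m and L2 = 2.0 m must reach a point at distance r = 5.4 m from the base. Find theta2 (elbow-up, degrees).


cos(theta2) = (r^2 - L1^2 - L2^2) / (2*L1*L2)
cos(theta2) = (29.16 - 43.56 - 4.0) / 26.4
cos(theta2) = -0.69697
theta2 = 134.1844 degrees


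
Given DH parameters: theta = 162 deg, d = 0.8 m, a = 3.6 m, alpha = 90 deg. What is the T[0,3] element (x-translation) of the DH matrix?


T[0,3] = a * cos(theta)
= 3.6 * cos(162 deg)
= 3.6 * -0.9511
= -3.4238


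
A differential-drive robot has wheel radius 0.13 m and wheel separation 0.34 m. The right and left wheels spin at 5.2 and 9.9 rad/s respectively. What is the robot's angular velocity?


vR = r*wR = 0.13*5.2 = 0.676 m/s
vL = r*wL = 0.13*9.9 = 1.287 m/s
v = (vR+vL)/2 = 0.9815 m/s
omega = (vR-vL)/L = -1.7971 rad/s
angular velocity = -1.7971 rad/s


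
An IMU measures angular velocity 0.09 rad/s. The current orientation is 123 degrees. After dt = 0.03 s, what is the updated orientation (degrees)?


delta_theta = w * dt = 0.09 * 0.03 = 0.0027 rad
= 0.1547 deg
theta_new = 123 + 0.1547 = 123.1547 deg


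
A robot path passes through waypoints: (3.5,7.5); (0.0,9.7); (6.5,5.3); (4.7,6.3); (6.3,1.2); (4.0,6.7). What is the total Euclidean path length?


Segment lengths:
  seg1 = sqrt((-3.5)^2 + (2.2)^2) = 4.134
  seg2 = sqrt((6.5)^2 + (-4.4)^2) = 7.8492
  seg3 = sqrt((-1.8)^2 + (1.0)^2) = 2.0591
  seg4 = sqrt((1.6)^2 + (-5.1)^2) = 5.3451
  seg5 = sqrt((-2.3)^2 + (5.5)^2) = 5.9615
Total = 25.349


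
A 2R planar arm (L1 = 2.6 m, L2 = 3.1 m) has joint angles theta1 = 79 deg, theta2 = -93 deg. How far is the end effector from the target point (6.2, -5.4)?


End effector via forward kinematics:
x = L1*cos(t1) + L2*cos(t1+t2) = 3.504
y = L1*sin(t1) + L2*sin(t1+t2) = 1.8023
Distance to target:
d = sqrt((6.2 - 3.504)^2 + (-5.4 - 1.8023)^2)
= sqrt(7.2683 + 51.8727)
= 7.6903 m


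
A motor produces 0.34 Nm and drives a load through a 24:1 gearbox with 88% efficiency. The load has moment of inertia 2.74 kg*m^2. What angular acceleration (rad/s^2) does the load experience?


tau_out = tau_motor * N * eta
= 0.34 * 24 * 0.88 = 7.1808 Nm
alpha = tau_out / I = 7.1808 / 2.74
= 2.6207 rad/s^2


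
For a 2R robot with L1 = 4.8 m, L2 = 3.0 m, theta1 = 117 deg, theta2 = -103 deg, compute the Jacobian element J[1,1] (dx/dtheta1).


J[1,1] = -L1*sin(t1) - L2*sin(t1+t2)
= -4.8*sin(117) - 3.0*sin(14)
= -5.0026


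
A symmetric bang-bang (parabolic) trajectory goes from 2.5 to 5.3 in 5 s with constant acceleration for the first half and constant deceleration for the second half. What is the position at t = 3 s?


Symmetric rest-to-rest: each phase covers (pf-p0)/2 in time T/2. 0.5*a*(T/2)^2 = (pf-p0)/2 => a = 4*(pf-p0)/T^2
a = 4*(5.3-2.5)/5^2 = 0.448
t = 3 is in the deceleration phase (t > T/2).
p = pf - 0.5*a*(T-t)^2 = 5.3 - 0.5*0.448*2^2
= 4.404


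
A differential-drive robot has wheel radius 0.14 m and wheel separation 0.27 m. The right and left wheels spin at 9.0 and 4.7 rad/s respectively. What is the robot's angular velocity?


vR = r*wR = 0.14*9.0 = 1.26 m/s
vL = r*wL = 0.14*4.7 = 0.658 m/s
v = (vR+vL)/2 = 0.959 m/s
omega = (vR-vL)/L = 2.2296 rad/s
angular velocity = 2.2296 rad/s


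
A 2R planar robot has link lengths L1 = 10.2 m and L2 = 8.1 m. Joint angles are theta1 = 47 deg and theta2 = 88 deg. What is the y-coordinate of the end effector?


Convert angles to radians: theta1 = 0.8203, theta2 = 1.5359
y = L1*sin(theta1) + L2*sin(theta1+theta2)
y = 7.4598 + 5.7276
y = 13.1874


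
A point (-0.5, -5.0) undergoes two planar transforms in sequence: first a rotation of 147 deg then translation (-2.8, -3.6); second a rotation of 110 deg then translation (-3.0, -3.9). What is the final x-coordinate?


After transform 1:
x1 = cos(147)*-0.5 - sin(147)*-5.0 + -2.8 = 0.3425
y1 = sin(147)*-0.5 + cos(147)*-5.0 + -3.6 = 0.321
After transform 2:
x2 = cos(110)*0.3425 - sin(110)*0.321 + -3.0
= -3.4188


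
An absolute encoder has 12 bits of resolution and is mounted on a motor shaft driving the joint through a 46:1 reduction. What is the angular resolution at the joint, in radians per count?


counts = 2^12 = 4096
effective counts at joint = 4096 * 46 = 188416
resolution = 2*pi / 188416
= 3.3347e-05 rad/count


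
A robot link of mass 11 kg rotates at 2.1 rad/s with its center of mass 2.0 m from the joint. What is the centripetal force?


F = m * omega^2 * r
= 11 * 2.1^2 * 2.0
= 11 * 4.41 * 2.0
= 97.02 N


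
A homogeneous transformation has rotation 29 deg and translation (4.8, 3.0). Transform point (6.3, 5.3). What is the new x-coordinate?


x' = cos(theta)*px - sin(theta)*py + tx
= 0.8746*6.3 - 0.4848*5.3 + 4.8
= 7.7406


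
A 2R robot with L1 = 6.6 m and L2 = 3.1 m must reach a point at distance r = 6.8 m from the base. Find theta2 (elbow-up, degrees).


cos(theta2) = (r^2 - L1^2 - L2^2) / (2*L1*L2)
cos(theta2) = (46.24 - 43.56 - 9.61) / 40.92
cos(theta2) = -0.169355
theta2 = 99.7503 degrees


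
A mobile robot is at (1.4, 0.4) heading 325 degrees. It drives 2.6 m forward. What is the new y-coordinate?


y_new = y0 + d*sin(theta)
= 0.4 + 2.6*sin(325)
= 0.4 + -1.4913
= -1.0913


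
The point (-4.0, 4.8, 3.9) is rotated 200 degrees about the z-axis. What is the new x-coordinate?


Rotation about z-axis: x' = x*cos(theta) - y*sin(theta)
= -4.0 * -0.9397 - 4.8 * -0.342
= 5.4005


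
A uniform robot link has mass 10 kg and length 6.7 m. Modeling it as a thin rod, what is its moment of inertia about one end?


I = (1/3) * m * L^2
= (1/3) * 10 * 6.7^2
= 0.333333 * 10 * 44.89
= 149.6333 kg*m^2


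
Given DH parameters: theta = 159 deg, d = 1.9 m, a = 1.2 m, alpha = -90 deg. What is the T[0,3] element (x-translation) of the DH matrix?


T[0,3] = a * cos(theta)
= 1.2 * cos(159 deg)
= 1.2 * -0.9336
= -1.1203


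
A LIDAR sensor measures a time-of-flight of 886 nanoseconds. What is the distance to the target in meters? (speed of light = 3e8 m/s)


tof = 886 ns = 8.86e-07 s
dist = c * tof / 2
= 3e8 * 8.86e-07 / 2
= 132.9 m


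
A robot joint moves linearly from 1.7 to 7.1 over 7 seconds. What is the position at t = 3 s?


s = t/T = 3/7 = 0.4286
p(t) = p0 + (pf-p0)*s
= 1.7 + (7.1 - 1.7) * 0.4286
= 4.0143


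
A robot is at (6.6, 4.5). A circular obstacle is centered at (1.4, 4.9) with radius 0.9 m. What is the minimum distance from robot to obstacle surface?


center_dist = sqrt((6.6-1.4)^2 + (4.5-4.9)^2)
= sqrt(27.04 + 0.16)
= 5.2154
min_dist = center_dist - radius = 5.2154 - 0.9 = 4.3154 m


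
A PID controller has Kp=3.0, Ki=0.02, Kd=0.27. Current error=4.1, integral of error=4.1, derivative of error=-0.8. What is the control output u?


u = Kp*e + Ki*int(e) + Kd*de/dt
= 3.0*4.1 + 0.02*4.1 + 0.27*(-0.8)
= 12.3 + 0.082 + -0.216
= 12.166


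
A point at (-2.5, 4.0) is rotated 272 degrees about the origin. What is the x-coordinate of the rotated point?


x' = x*cos(theta) - y*sin(theta)
cos(272 deg) = 0.0349, sin(272 deg) = -0.9994
x' = -2.5 * 0.0349 - 4.0 * -0.9994
= -0.0872 - -3.9976
= 3.9103


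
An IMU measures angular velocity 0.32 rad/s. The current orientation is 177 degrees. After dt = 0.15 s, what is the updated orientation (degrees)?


delta_theta = w * dt = 0.32 * 0.15 = 0.048 rad
= 2.7502 deg
theta_new = 177 + 2.7502 = 179.7502 deg


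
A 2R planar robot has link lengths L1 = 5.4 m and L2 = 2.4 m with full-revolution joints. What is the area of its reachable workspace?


r_max = L1 + L2 = 7.8 m
r_min = |L1 - L2| = 3.0 m
Area = pi*(r_max^2 - r_min^2)
= pi*(60.84 - 9.0)
= pi * 51.84
= 162.8602 m^2


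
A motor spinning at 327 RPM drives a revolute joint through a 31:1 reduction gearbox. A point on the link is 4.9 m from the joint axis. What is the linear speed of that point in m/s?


omega_motor = 327 * 2*pi/60 = 34.2434 rad/s
omega_joint = omega_motor / 31 = 1.1046 rad/s
v = omega_joint * r = 1.1046 * 4.9
= 5.4127 m/s


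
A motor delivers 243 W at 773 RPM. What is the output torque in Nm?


omega = 773 * 2*pi/60 = 80.9484 rad/s
tau = P / omega = 243 / 80.9484
= 3.0019 Nm


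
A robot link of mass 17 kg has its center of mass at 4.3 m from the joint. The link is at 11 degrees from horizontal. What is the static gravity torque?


tau = m*g*L*cos(angle)
= 17 * 9.81 * 4.3 * cos(11 deg)
= 17 * 9.81 * 4.3 * 0.9816
= 703.9357 Nm


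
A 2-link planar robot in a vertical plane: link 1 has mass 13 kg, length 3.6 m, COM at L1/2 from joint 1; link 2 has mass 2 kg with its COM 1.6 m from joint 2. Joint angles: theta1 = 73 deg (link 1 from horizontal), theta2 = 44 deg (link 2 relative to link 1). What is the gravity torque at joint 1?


Horizontal distance from joint 1 to link-1 COM:
  x_c1 = (L1/2)*cos(t1) = 1.8 * 0.2924 = 0.5263 m
Horizontal distance from joint 1 to link-2 COM:
  x_c2 = L1*cos(t1) + Lc2*cos(t1+t2)
       = 3.6*0.2924 + 1.6*-0.454 = 0.3262 m
tau1 = m1*g*x_c1 + m2*g*x_c2
     = 13*9.81*0.5263 + 2*9.81*0.3262
     = 67.1151 + 6.3991
     = 73.5142 Nm


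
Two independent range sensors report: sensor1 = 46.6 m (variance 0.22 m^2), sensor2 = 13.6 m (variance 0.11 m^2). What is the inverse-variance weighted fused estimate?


w1 = (1/var1) / (1/var1 + 1/var2)
   = 4.5455 / (4.5455 + 9.0909) = 0.3333
w2 = 1 - w1 = 0.6667
fused = w1*s1 + w2*s2 = 15.5333 + 9.0667
= 24.6 m


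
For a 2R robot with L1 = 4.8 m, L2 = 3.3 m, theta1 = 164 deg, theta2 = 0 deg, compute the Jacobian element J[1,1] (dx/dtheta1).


J[1,1] = -L1*sin(t1) - L2*sin(t1+t2)
= -4.8*sin(164) - 3.3*sin(164)
= -2.2327


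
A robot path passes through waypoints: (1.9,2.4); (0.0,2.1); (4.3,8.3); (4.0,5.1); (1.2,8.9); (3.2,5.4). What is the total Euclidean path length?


Segment lengths:
  seg1 = sqrt((-1.9)^2 + (-0.3)^2) = 1.9235
  seg2 = sqrt((4.3)^2 + (6.2)^2) = 7.5452
  seg3 = sqrt((-0.3)^2 + (-3.2)^2) = 3.214
  seg4 = sqrt((-2.8)^2 + (3.8)^2) = 4.7202
  seg5 = sqrt((2.0)^2 + (-3.5)^2) = 4.0311
Total = 21.4341


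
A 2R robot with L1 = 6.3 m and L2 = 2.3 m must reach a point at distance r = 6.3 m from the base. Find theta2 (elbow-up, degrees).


cos(theta2) = (r^2 - L1^2 - L2^2) / (2*L1*L2)
cos(theta2) = (39.69 - 39.69 - 5.29) / 28.98
cos(theta2) = -0.18254
theta2 = 100.5177 degrees


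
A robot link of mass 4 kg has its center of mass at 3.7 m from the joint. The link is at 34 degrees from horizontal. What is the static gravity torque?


tau = m*g*L*cos(angle)
= 4 * 9.81 * 3.7 * cos(34 deg)
= 4 * 9.81 * 3.7 * 0.829
= 120.3663 Nm


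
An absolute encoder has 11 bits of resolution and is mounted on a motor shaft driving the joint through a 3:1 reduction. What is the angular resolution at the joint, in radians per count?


counts = 2^11 = 2048
effective counts at joint = 2048 * 3 = 6144
resolution = 2*pi / 6144
= 0.001 rad/count


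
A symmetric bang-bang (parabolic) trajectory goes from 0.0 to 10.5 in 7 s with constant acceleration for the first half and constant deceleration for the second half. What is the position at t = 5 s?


Symmetric rest-to-rest: each phase covers (pf-p0)/2 in time T/2. 0.5*a*(T/2)^2 = (pf-p0)/2 => a = 4*(pf-p0)/T^2
a = 4*(10.5-0.0)/7^2 = 0.8571
t = 5 is in the deceleration phase (t > T/2).
p = pf - 0.5*a*(T-t)^2 = 10.5 - 0.5*0.8571*2^2
= 8.7857


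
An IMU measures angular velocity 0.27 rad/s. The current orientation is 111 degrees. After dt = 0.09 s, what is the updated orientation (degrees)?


delta_theta = w * dt = 0.27 * 0.09 = 0.0243 rad
= 1.3923 deg
theta_new = 111 + 1.3923 = 112.3923 deg


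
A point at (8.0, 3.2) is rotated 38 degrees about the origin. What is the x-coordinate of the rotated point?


x' = x*cos(theta) - y*sin(theta)
cos(38 deg) = 0.788, sin(38 deg) = 0.6157
x' = 8.0 * 0.788 - 3.2 * 0.6157
= 6.3041 - 1.9701
= 4.334


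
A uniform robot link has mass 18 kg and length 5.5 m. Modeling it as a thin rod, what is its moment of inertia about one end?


I = (1/3) * m * L^2
= (1/3) * 18 * 5.5^2
= 0.333333 * 18 * 30.25
= 181.5 kg*m^2


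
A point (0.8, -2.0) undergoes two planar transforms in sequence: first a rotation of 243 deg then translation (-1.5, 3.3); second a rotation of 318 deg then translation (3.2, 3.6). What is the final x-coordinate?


After transform 1:
x1 = cos(243)*0.8 - sin(243)*-2.0 + -1.5 = -3.6452
y1 = sin(243)*0.8 + cos(243)*-2.0 + 3.3 = 3.4952
After transform 2:
x2 = cos(318)*-3.6452 - sin(318)*3.4952 + 3.2
= 2.8298


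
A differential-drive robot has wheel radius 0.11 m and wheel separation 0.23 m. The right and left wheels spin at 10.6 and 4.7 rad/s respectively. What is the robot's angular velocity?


vR = r*wR = 0.11*10.6 = 1.166 m/s
vL = r*wL = 0.11*4.7 = 0.517 m/s
v = (vR+vL)/2 = 0.8415 m/s
omega = (vR-vL)/L = 2.8217 rad/s
angular velocity = 2.8217 rad/s


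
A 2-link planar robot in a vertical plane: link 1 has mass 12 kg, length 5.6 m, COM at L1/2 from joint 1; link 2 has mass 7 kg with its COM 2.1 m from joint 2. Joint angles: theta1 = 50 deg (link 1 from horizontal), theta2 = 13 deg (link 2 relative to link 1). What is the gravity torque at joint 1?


Horizontal distance from joint 1 to link-1 COM:
  x_c1 = (L1/2)*cos(t1) = 2.8 * 0.6428 = 1.7998 m
Horizontal distance from joint 1 to link-2 COM:
  x_c2 = L1*cos(t1) + Lc2*cos(t1+t2)
       = 5.6*0.6428 + 2.1*0.454 = 4.553 m
tau1 = m1*g*x_c1 + m2*g*x_c2
     = 12*9.81*1.7998 + 7*9.81*4.553
     = 211.8731 + 312.6539
     = 524.5269 Nm


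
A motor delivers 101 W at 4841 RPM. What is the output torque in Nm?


omega = 4841 * 2*pi/60 = 506.9483 rad/s
tau = P / omega = 101 / 506.9483
= 0.1992 Nm


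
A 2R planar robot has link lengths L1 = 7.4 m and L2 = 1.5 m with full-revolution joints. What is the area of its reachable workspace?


r_max = L1 + L2 = 8.9 m
r_min = |L1 - L2| = 5.9 m
Area = pi*(r_max^2 - r_min^2)
= pi*(79.21 - 34.81)
= pi * 44.4
= 139.4867 m^2


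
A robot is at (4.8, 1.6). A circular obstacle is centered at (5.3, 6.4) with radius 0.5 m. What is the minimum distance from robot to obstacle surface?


center_dist = sqrt((4.8-5.3)^2 + (1.6-6.4)^2)
= sqrt(0.25 + 23.04)
= 4.826
min_dist = center_dist - radius = 4.826 - 0.5 = 4.326 m


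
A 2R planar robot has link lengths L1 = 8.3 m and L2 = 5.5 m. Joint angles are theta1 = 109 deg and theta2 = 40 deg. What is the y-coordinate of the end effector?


Convert angles to radians: theta1 = 1.9024, theta2 = 0.6981
y = L1*sin(theta1) + L2*sin(theta1+theta2)
y = 7.8478 + 2.8327
y = 10.6805


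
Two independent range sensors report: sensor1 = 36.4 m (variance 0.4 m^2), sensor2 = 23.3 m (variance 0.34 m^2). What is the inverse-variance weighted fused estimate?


w1 = (1/var1) / (1/var1 + 1/var2)
   = 2.5 / (2.5 + 2.9412) = 0.4595
w2 = 1 - w1 = 0.5405
fused = w1*s1 + w2*s2 = 16.7243 + 12.5946
= 29.3189 m


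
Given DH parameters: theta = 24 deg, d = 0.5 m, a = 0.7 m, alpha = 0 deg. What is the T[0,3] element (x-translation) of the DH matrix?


T[0,3] = a * cos(theta)
= 0.7 * cos(24 deg)
= 0.7 * 0.9135
= 0.6395


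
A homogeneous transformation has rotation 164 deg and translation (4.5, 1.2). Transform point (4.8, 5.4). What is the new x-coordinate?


x' = cos(theta)*px - sin(theta)*py + tx
= -0.9613*4.8 - 0.2756*5.4 + 4.5
= -1.6025


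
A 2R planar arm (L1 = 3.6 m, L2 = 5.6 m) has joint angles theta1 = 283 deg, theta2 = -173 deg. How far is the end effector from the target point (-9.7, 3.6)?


End effector via forward kinematics:
x = L1*cos(t1) + L2*cos(t1+t2) = -1.1055
y = L1*sin(t1) + L2*sin(t1+t2) = 1.7545
Distance to target:
d = sqrt((-9.7 - -1.1055)^2 + (3.6 - 1.7545)^2)
= sqrt(73.8656 + 3.4057)
= 8.7904 m


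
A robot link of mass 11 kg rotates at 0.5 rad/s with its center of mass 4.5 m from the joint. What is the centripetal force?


F = m * omega^2 * r
= 11 * 0.5^2 * 4.5
= 11 * 0.25 * 4.5
= 12.375 N


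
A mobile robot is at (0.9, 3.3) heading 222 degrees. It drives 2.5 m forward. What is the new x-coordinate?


x_new = x0 + d*cos(theta)
= 0.9 + 2.5*cos(222)
= 0.9 + -1.8579
= -0.9579


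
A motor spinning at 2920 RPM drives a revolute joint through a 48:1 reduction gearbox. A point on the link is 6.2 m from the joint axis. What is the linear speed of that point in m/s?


omega_motor = 2920 * 2*pi/60 = 305.7817 rad/s
omega_joint = omega_motor / 48 = 6.3705 rad/s
v = omega_joint * r = 6.3705 * 6.2
= 39.4968 m/s


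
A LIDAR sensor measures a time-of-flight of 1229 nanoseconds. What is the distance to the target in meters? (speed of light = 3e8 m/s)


tof = 1229 ns = 1.229e-06 s
dist = c * tof / 2
= 3e8 * 1.229e-06 / 2
= 184.35 m


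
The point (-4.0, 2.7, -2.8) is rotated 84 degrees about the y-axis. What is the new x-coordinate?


Rotation about y-axis: x' = x*cos(theta) + z*sin(theta)
= -4.0 * 0.1045 + -2.8 * 0.9945
= -3.2028


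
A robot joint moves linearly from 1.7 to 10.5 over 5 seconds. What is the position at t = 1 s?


s = t/T = 1/5 = 0.2
p(t) = p0 + (pf-p0)*s
= 1.7 + (10.5 - 1.7) * 0.2
= 3.46


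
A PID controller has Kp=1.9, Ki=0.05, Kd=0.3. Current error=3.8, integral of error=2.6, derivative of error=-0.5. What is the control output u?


u = Kp*e + Ki*int(e) + Kd*de/dt
= 1.9*3.8 + 0.05*2.6 + 0.3*(-0.5)
= 7.22 + 0.13 + -0.15
= 7.2


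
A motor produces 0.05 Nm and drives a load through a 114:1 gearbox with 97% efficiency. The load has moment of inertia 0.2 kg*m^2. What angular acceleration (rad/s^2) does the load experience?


tau_out = tau_motor * N * eta
= 0.05 * 114 * 0.97 = 5.529 Nm
alpha = tau_out / I = 5.529 / 0.2
= 27.645 rad/s^2


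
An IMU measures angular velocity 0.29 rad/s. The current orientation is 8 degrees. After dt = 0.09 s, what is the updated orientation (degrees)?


delta_theta = w * dt = 0.29 * 0.09 = 0.0261 rad
= 1.4954 deg
theta_new = 8 + 1.4954 = 9.4954 deg


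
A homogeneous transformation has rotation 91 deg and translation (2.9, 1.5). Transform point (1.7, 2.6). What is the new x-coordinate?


x' = cos(theta)*px - sin(theta)*py + tx
= -0.0175*1.7 - 0.9998*2.6 + 2.9
= 0.2707


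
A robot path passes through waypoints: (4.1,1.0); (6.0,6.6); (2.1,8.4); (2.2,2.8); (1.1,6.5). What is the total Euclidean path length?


Segment lengths:
  seg1 = sqrt((1.9)^2 + (5.6)^2) = 5.9135
  seg2 = sqrt((-3.9)^2 + (1.8)^2) = 4.2953
  seg3 = sqrt((0.1)^2 + (-5.6)^2) = 5.6009
  seg4 = sqrt((-1.1)^2 + (3.7)^2) = 3.8601
Total = 19.6698


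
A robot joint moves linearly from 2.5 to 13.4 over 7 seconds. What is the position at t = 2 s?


s = t/T = 2/7 = 0.2857
p(t) = p0 + (pf-p0)*s
= 2.5 + (13.4 - 2.5) * 0.2857
= 5.6143


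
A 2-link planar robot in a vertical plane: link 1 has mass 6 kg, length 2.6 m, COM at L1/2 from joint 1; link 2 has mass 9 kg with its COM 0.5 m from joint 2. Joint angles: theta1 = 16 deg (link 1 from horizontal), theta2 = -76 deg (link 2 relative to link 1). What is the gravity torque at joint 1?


Horizontal distance from joint 1 to link-1 COM:
  x_c1 = (L1/2)*cos(t1) = 1.3 * 0.9613 = 1.2496 m
Horizontal distance from joint 1 to link-2 COM:
  x_c2 = L1*cos(t1) + Lc2*cos(t1+t2)
       = 2.6*0.9613 + 0.5*0.5 = 2.7493 m
tau1 = m1*g*x_c1 + m2*g*x_c2
     = 6*9.81*1.2496 + 9*9.81*2.7493
     = 73.5538 + 242.734
     = 316.2878 Nm


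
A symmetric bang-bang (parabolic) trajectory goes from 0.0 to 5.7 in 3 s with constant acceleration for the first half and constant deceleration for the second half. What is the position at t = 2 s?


Symmetric rest-to-rest: each phase covers (pf-p0)/2 in time T/2. 0.5*a*(T/2)^2 = (pf-p0)/2 => a = 4*(pf-p0)/T^2
a = 4*(5.7-0.0)/3^2 = 2.5333
t = 2 is in the deceleration phase (t > T/2).
p = pf - 0.5*a*(T-t)^2 = 5.7 - 0.5*2.5333*1^2
= 4.4333


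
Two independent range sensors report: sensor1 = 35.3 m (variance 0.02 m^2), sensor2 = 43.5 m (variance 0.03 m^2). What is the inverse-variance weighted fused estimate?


w1 = (1/var1) / (1/var1 + 1/var2)
   = 50.0 / (50.0 + 33.3333) = 0.6
w2 = 1 - w1 = 0.4
fused = w1*s1 + w2*s2 = 21.18 + 17.4
= 38.58 m


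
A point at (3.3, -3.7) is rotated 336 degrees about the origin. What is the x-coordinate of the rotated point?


x' = x*cos(theta) - y*sin(theta)
cos(336 deg) = 0.9135, sin(336 deg) = -0.4067
x' = 3.3 * 0.9135 - -3.7 * -0.4067
= 3.0147 - 1.5049
= 1.5098


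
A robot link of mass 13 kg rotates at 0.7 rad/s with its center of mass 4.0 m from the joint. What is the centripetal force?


F = m * omega^2 * r
= 13 * 0.7^2 * 4.0
= 13 * 0.49 * 4.0
= 25.48 N


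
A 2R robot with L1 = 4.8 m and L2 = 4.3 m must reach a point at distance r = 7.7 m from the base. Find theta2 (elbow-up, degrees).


cos(theta2) = (r^2 - L1^2 - L2^2) / (2*L1*L2)
cos(theta2) = (59.29 - 23.04 - 18.49) / 41.28
cos(theta2) = 0.430233
theta2 = 64.5177 degrees


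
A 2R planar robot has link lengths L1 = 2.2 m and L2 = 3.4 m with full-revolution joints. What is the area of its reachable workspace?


r_max = L1 + L2 = 5.6 m
r_min = |L1 - L2| = 1.2 m
Area = pi*(r_max^2 - r_min^2)
= pi*(31.36 - 1.44)
= pi * 29.92
= 93.9965 m^2


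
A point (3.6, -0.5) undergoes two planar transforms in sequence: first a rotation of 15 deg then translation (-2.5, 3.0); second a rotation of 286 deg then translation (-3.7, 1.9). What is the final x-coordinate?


After transform 1:
x1 = cos(15)*3.6 - sin(15)*-0.5 + -2.5 = 1.1067
y1 = sin(15)*3.6 + cos(15)*-0.5 + 3.0 = 3.4488
After transform 2:
x2 = cos(286)*1.1067 - sin(286)*3.4488 + -3.7
= -0.0798


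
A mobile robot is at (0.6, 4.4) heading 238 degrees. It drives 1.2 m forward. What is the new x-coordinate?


x_new = x0 + d*cos(theta)
= 0.6 + 1.2*cos(238)
= 0.6 + -0.6359
= -0.0359


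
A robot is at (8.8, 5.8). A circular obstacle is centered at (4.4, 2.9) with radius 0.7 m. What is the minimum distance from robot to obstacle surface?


center_dist = sqrt((8.8-4.4)^2 + (5.8-2.9)^2)
= sqrt(19.36 + 8.41)
= 5.2697
min_dist = center_dist - radius = 5.2697 - 0.7 = 4.5697 m


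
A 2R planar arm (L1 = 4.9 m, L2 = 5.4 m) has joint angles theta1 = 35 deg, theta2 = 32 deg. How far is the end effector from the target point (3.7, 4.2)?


End effector via forward kinematics:
x = L1*cos(t1) + L2*cos(t1+t2) = 6.1238
y = L1*sin(t1) + L2*sin(t1+t2) = 7.7813
Distance to target:
d = sqrt((3.7 - 6.1238)^2 + (4.2 - 7.7813)^2)
= sqrt(5.8748 + 12.8254)
= 4.3244 m


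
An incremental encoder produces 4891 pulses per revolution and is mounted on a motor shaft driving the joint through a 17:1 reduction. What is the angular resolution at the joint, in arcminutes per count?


counts per rev = 4891
effective counts at joint = 4891 * 17 = 83147
resolution = 360*60 / 83147
= 0.2598 arcmin/count


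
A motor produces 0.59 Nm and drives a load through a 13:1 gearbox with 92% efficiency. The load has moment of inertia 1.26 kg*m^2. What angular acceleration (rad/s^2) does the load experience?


tau_out = tau_motor * N * eta
= 0.59 * 13 * 0.92 = 7.0564 Nm
alpha = tau_out / I = 7.0564 / 1.26
= 5.6003 rad/s^2


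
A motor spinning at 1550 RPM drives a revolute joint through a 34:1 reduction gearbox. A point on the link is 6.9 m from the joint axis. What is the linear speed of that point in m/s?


omega_motor = 1550 * 2*pi/60 = 162.3156 rad/s
omega_joint = omega_motor / 34 = 4.774 rad/s
v = omega_joint * r = 4.774 * 6.9
= 32.9405 m/s


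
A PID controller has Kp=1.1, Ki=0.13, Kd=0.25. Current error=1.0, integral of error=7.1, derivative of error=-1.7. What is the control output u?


u = Kp*e + Ki*int(e) + Kd*de/dt
= 1.1*1.0 + 0.13*7.1 + 0.25*(-1.7)
= 1.1 + 0.923 + -0.425
= 1.598


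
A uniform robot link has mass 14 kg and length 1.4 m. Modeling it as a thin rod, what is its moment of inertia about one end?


I = (1/3) * m * L^2
= (1/3) * 14 * 1.4^2
= 0.333333 * 14 * 1.96
= 9.1467 kg*m^2


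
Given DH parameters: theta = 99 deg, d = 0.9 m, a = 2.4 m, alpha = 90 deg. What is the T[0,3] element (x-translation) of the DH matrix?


T[0,3] = a * cos(theta)
= 2.4 * cos(99 deg)
= 2.4 * -0.1564
= -0.3754


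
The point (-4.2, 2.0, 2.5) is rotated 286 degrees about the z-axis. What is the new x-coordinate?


Rotation about z-axis: x' = x*cos(theta) - y*sin(theta)
= -4.2 * 0.2756 - 2.0 * -0.9613
= 0.7648


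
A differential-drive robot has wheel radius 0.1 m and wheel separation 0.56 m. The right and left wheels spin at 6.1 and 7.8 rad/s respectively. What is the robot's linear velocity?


vR = r*wR = 0.1*6.1 = 0.61 m/s
vL = r*wL = 0.1*7.8 = 0.78 m/s
v = (vR+vL)/2 = 0.695 m/s
omega = (vR-vL)/L = -0.3036 rad/s
linear velocity = 0.695 m/s


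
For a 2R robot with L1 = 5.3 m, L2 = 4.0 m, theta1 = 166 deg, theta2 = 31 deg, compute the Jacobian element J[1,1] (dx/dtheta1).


J[1,1] = -L1*sin(t1) - L2*sin(t1+t2)
= -5.3*sin(166) - 4.0*sin(197)
= -0.1127


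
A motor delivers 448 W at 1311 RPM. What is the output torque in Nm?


omega = 1311 * 2*pi/60 = 137.2876 rad/s
tau = P / omega = 448 / 137.2876
= 3.2632 Nm


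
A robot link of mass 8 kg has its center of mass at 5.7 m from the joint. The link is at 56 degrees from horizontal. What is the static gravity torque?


tau = m*g*L*cos(angle)
= 8 * 9.81 * 5.7 * cos(56 deg)
= 8 * 9.81 * 5.7 * 0.5592
= 250.1471 Nm


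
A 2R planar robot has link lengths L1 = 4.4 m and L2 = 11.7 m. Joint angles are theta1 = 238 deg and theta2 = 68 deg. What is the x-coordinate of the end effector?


Convert angles to radians: theta1 = 4.1539, theta2 = 1.1868
x = L1*cos(theta1) + L2*cos(theta1+theta2)
x = -2.3316 + 6.8771
x = 4.5454


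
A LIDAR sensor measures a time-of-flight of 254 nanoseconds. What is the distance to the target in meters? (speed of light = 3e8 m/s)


tof = 254 ns = 2.54e-07 s
dist = c * tof / 2
= 3e8 * 2.54e-07 / 2
= 38.1 m


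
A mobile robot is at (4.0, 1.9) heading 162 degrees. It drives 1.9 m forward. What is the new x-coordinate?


x_new = x0 + d*cos(theta)
= 4.0 + 1.9*cos(162)
= 4.0 + -1.807
= 2.193


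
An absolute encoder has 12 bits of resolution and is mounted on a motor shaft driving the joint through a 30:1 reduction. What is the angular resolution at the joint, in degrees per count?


counts = 2^12 = 4096
effective counts at joint = 4096 * 30 = 122880
resolution = 360 / 122880
= 0.0029 deg/count


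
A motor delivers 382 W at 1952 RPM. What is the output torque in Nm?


omega = 1952 * 2*pi/60 = 204.413 rad/s
tau = P / omega = 382 / 204.413
= 1.8688 Nm


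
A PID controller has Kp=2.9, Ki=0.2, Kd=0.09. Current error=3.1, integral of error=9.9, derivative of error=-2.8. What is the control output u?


u = Kp*e + Ki*int(e) + Kd*de/dt
= 2.9*3.1 + 0.2*9.9 + 0.09*(-2.8)
= 8.99 + 1.98 + -0.252
= 10.718


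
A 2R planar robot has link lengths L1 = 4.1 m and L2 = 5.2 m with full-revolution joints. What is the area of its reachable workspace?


r_max = L1 + L2 = 9.3 m
r_min = |L1 - L2| = 1.1 m
Area = pi*(r_max^2 - r_min^2)
= pi*(86.49 - 1.21)
= pi * 85.28
= 267.915 m^2


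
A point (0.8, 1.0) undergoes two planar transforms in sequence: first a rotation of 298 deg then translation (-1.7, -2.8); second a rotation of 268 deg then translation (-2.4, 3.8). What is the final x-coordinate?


After transform 1:
x1 = cos(298)*0.8 - sin(298)*1.0 + -1.7 = -0.4415
y1 = sin(298)*0.8 + cos(298)*1.0 + -2.8 = -3.0369
After transform 2:
x2 = cos(268)*-0.4415 - sin(268)*-3.0369 + -2.4
= -5.4196


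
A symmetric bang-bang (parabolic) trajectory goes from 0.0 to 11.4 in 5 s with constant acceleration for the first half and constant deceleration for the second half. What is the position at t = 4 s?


Symmetric rest-to-rest: each phase covers (pf-p0)/2 in time T/2. 0.5*a*(T/2)^2 = (pf-p0)/2 => a = 4*(pf-p0)/T^2
a = 4*(11.4-0.0)/5^2 = 1.824
t = 4 is in the deceleration phase (t > T/2).
p = pf - 0.5*a*(T-t)^2 = 11.4 - 0.5*1.824*1^2
= 10.488


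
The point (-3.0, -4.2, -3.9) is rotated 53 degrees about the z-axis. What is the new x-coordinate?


Rotation about z-axis: x' = x*cos(theta) - y*sin(theta)
= -3.0 * 0.6018 - -4.2 * 0.7986
= 1.5488


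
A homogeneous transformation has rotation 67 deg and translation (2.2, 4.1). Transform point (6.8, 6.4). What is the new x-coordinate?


x' = cos(theta)*px - sin(theta)*py + tx
= 0.3907*6.8 - 0.9205*6.4 + 2.2
= -1.0343


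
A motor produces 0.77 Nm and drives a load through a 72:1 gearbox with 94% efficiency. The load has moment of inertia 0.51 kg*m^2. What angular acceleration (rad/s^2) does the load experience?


tau_out = tau_motor * N * eta
= 0.77 * 72 * 0.94 = 52.1136 Nm
alpha = tau_out / I = 52.1136 / 0.51
= 102.1835 rad/s^2


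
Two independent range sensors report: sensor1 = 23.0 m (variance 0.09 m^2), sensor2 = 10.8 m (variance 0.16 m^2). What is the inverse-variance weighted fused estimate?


w1 = (1/var1) / (1/var1 + 1/var2)
   = 11.1111 / (11.1111 + 6.25) = 0.64
w2 = 1 - w1 = 0.36
fused = w1*s1 + w2*s2 = 14.72 + 3.888
= 18.608 m
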